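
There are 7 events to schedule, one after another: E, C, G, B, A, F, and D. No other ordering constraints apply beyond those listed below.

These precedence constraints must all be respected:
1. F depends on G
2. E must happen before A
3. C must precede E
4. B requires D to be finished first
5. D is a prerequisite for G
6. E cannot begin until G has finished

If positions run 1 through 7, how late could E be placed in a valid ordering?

The only event forced after E (directly or by a chain) is A.
So at least 1 event follows E, putting E no later than position 6. That position is achievable by scheduling everything else first.

6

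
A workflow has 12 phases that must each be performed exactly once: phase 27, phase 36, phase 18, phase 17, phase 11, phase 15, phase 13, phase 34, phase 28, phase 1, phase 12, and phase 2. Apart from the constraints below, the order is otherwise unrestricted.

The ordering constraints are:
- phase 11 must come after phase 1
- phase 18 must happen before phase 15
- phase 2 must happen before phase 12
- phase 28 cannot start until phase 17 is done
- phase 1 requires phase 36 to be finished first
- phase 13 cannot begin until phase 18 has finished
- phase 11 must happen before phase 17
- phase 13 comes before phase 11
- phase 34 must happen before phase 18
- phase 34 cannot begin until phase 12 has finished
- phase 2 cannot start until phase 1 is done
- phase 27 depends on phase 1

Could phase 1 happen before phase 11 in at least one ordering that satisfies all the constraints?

Yes

The constraints force phase 1 before phase 11, so yes — every valid ordering has phase 1 earlier.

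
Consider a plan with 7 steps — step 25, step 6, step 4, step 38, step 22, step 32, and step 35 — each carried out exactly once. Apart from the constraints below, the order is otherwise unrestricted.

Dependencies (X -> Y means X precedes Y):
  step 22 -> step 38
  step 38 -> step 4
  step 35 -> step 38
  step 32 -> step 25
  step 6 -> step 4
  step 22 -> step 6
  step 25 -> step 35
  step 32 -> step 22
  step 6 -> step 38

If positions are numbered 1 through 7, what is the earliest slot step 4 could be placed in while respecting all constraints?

7

Working backwards through the constraints from step 4, its full set of required predecessors is step 25, step 6, step 38, step 22, step 32, step 35 — 6 of them.
So at minimum 6 steps come before step 4, putting step 4 no earlier than position 7. That position is achievable by scheduling exactly those predecessors first.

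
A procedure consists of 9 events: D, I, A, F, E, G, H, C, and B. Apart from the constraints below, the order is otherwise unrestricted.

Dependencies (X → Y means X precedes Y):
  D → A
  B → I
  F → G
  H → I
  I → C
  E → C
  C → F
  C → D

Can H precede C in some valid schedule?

Yes

Every valid ordering already has H before C (the constraints require it), so in particular at least one does.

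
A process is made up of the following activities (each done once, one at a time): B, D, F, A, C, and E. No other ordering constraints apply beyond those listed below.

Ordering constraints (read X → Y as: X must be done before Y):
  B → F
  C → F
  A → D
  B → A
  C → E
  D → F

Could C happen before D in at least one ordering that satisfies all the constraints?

Yes

No chain of constraints runs from D to C, so D is not required to come first.
So a valid ordering placing C earlier than D exists.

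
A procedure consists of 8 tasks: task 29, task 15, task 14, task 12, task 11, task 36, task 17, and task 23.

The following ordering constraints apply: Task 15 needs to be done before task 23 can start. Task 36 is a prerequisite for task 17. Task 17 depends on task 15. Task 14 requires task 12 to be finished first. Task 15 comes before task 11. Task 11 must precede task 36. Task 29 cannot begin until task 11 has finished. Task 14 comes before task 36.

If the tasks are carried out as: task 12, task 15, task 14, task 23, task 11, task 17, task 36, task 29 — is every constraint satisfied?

The sequence places task 17 ahead of task 36.
Since task 36 is required before task 17, the ordering is invalid.

No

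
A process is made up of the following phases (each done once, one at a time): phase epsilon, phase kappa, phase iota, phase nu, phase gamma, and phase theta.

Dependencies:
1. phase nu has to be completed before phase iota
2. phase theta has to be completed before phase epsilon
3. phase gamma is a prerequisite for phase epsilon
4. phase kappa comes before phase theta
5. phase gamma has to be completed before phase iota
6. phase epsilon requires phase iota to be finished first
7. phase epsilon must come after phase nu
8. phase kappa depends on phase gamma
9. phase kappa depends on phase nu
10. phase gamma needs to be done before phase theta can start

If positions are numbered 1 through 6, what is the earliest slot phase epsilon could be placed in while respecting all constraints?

Every phase that must precede phase epsilon has to come before it. Tracing all chains that end at phase epsilon, those phases are: phase kappa, phase iota, phase nu, phase gamma, phase theta — 5 in total.
With 5 mandatory predecessors, the earliest phase epsilon can sit is position 5+1 = 6, and placing just those 5 first achieves it.

6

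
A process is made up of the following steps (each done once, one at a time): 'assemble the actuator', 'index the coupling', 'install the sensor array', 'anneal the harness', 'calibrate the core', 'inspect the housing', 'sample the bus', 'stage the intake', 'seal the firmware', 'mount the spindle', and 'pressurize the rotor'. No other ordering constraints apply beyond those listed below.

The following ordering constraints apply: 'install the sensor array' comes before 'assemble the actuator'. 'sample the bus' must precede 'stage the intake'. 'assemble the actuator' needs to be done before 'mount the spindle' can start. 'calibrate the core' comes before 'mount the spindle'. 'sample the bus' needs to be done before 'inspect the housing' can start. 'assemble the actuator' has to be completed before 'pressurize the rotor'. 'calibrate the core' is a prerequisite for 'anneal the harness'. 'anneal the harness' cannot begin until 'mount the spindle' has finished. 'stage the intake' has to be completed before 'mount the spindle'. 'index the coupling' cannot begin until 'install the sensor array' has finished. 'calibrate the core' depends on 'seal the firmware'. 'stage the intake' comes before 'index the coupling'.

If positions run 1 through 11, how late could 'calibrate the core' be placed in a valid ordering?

9

Following every chain forward from 'calibrate the core', the steps that must come later are 'anneal the harness', 'mount the spindle' — 2 of them.
So at least 2 steps follow 'calibrate the core', putting 'calibrate the core' no later than position 9. That position is achievable by scheduling everything else first.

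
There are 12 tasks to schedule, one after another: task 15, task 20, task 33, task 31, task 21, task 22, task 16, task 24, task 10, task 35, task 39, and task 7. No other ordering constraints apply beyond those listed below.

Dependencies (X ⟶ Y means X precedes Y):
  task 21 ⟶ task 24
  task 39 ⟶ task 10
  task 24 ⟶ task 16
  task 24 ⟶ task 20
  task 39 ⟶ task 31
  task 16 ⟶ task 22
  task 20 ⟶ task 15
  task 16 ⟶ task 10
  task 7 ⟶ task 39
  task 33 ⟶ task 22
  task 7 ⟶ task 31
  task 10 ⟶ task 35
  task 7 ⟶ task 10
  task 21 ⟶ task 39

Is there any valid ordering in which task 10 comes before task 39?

No

There is a dependency chain task 39 → task 10, so task 10 always comes after task 39.
Hence task 10 can never be scheduled before task 39.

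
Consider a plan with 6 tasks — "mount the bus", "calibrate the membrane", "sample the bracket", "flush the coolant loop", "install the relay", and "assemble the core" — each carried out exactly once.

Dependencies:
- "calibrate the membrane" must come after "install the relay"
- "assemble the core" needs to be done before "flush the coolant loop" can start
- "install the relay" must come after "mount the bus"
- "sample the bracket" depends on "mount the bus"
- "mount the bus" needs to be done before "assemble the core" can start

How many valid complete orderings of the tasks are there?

30

"mount the bus" is the only task with nothing required before it, so every ordering starts there.
Systematically extending each partial ordering one task at a time and counting, there are 30 complete orderings.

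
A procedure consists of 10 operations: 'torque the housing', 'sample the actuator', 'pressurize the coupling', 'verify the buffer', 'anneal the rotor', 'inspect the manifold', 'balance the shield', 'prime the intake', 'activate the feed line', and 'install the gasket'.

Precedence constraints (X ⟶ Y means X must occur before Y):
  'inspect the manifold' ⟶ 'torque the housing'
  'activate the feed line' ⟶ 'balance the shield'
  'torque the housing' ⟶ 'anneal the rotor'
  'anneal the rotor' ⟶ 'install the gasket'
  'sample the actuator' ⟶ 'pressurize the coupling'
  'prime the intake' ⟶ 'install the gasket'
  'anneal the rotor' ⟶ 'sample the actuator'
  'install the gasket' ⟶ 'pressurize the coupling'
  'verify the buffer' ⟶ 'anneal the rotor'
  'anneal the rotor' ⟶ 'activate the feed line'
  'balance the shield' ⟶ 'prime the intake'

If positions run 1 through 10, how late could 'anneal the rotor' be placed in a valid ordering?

4

Following every chain forward from 'anneal the rotor', the operations that must come later are 'sample the actuator', 'pressurize the coupling', 'balance the shield', 'prime the intake', 'activate the feed line', 'install the gasket' — 6 of them.
With 6 mandatory successors out of 10 operations total, the latest slot for 'anneal the rotor' is 10−6 = 4, and it's reachable by doing all non-successors before 'anneal the rotor'.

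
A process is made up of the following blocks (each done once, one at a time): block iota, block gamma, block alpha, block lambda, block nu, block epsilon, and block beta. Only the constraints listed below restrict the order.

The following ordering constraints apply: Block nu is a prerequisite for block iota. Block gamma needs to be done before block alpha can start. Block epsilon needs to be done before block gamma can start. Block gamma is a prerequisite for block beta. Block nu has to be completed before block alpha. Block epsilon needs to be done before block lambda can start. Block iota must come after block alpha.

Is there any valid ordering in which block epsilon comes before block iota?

Block epsilon is actually forced before block iota by the constraints, so certainly some valid ordering has block epsilon first.

Yes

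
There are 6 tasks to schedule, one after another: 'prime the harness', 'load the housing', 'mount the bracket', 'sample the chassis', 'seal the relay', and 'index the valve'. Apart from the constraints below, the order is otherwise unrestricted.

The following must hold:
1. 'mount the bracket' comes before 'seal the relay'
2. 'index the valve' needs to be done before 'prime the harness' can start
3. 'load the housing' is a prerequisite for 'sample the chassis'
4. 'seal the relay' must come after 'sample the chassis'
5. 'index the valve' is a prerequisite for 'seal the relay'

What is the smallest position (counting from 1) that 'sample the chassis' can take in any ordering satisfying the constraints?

The only task forced before 'sample the chassis' (directly or transitively) is 'load the housing'.
So at minimum 1 task comes before 'sample the chassis', putting 'sample the chassis' no earlier than position 2. That position is achievable by scheduling exactly that predecessor first.

2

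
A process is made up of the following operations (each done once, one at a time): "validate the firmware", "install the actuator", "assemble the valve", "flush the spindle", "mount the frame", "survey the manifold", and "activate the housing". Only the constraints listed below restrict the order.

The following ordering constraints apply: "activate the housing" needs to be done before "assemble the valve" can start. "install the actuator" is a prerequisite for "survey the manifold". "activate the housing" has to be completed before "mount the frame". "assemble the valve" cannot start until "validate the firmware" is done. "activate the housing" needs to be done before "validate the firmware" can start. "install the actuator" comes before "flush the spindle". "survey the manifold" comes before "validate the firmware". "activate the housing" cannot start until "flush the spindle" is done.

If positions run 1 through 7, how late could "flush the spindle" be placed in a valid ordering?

3

The operations that are forced after "flush the spindle", directly or by a chain of constraints, are "validate the firmware", "assemble the valve", "mount the frame", "activate the housing". That's 4 operations.
With 4 mandatory successors out of 7 operations total, the latest slot for "flush the spindle" is 7−4 = 3, and it's reachable by doing all non-successors before "flush the spindle".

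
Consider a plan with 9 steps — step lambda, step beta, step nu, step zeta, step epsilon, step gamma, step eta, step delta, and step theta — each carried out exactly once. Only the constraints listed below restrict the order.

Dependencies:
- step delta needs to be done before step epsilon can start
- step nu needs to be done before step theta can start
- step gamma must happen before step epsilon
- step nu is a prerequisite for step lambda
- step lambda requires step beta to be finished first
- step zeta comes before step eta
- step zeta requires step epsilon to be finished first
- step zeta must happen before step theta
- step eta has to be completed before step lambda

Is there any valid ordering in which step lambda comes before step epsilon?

No

The constraints give a chain step epsilon → step zeta → step eta → step lambda, which forces step epsilon before step lambda.
Hence step lambda can never be scheduled before step epsilon.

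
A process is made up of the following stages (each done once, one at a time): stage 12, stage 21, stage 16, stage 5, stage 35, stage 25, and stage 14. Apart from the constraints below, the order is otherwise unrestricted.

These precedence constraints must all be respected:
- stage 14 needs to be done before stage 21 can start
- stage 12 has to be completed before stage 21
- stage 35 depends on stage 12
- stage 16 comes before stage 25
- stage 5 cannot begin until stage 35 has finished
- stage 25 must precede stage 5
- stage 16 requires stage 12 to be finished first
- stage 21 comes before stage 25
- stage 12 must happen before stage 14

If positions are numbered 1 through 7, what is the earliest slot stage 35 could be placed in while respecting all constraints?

2

Working backwards through the constraints from stage 35, its only required predecessor is stage 12.
With 1 mandatory predecessor, the earliest stage 35 can sit is position 1+1 = 2, and placing just that one first achieves it.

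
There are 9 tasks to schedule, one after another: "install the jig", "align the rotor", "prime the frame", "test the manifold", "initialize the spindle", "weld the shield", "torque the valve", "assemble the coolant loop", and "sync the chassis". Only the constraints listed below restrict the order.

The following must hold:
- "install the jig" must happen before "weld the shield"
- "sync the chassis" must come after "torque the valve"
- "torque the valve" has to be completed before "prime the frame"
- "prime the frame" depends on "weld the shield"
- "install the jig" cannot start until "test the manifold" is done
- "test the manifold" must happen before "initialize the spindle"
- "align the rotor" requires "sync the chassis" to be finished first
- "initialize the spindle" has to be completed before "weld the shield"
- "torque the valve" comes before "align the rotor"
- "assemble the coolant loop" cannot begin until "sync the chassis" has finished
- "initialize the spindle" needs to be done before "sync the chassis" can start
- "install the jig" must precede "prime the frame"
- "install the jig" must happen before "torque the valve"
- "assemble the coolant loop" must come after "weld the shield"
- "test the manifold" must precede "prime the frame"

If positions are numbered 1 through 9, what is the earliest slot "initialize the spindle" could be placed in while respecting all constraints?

2

Working backwards through the constraints from "initialize the spindle", its only required predecessor is "test the manifold".
With 1 mandatory predecessor, the earliest "initialize the spindle" can sit is position 1+1 = 2, and placing just that one first achieves it.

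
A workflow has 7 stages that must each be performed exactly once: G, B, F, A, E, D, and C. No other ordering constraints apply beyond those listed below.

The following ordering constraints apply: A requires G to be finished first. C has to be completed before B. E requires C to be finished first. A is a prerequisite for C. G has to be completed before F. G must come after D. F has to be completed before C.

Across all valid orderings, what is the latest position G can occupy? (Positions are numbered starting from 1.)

Every stage that must follow G has to come after it. Tracing all chains starting from G, those stages are: B, F, A, E, C — 5 in total.
With 5 mandatory successors out of 7 stages total, the latest slot for G is 7−5 = 2, and it's reachable by doing all non-successors before G.

2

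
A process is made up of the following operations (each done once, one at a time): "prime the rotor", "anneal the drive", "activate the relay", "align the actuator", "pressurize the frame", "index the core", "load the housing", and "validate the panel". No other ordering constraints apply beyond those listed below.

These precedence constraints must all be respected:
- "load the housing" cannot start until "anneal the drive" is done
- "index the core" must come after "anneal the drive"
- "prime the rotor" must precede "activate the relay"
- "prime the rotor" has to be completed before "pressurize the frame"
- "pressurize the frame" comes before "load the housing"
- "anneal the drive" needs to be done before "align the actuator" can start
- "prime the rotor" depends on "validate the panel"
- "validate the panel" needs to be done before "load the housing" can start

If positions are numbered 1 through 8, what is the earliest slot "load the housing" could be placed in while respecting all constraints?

5

Working backwards through the constraints from "load the housing", its full set of required predecessors is "prime the rotor", "anneal the drive", "pressurize the frame", "validate the panel" — 4 of them.
So at minimum 4 operations come before "load the housing", putting "load the housing" no earlier than position 5. That position is achievable by scheduling exactly those predecessors first.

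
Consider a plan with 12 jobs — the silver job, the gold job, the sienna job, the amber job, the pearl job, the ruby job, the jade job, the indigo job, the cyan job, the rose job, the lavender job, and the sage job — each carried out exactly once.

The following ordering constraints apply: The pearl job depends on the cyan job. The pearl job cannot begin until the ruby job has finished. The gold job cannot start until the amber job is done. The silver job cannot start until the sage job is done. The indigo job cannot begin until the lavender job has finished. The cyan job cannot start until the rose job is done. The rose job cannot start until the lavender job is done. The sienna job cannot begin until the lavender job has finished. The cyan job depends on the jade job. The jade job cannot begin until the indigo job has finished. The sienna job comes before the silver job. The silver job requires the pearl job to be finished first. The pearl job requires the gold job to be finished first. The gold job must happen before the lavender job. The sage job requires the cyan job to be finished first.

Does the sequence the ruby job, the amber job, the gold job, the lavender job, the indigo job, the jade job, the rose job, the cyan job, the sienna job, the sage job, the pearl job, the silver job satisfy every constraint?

Yes

Every stated constraint is respected: the ruby job sits at position 1, ahead of the pearl job at position 11, and each of the other listed pairs likewise has the predecessor earlier in the sequence.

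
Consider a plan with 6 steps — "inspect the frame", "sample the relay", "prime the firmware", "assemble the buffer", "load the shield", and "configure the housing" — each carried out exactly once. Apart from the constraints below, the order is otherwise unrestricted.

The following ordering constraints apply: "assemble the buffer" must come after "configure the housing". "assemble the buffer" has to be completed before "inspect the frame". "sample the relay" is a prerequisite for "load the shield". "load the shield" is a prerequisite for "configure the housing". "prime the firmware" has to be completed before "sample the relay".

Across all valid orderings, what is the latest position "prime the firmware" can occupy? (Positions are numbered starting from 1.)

The steps that are forced after "prime the firmware", directly or by a chain of constraints, are "inspect the frame", "sample the relay", "assemble the buffer", "load the shield", "configure the housing". That's 5 steps.
With 5 mandatory successors out of 6 steps total, the latest slot for "prime the firmware" is 6−5 = 1, and it's reachable by doing all non-successors before "prime the firmware".

1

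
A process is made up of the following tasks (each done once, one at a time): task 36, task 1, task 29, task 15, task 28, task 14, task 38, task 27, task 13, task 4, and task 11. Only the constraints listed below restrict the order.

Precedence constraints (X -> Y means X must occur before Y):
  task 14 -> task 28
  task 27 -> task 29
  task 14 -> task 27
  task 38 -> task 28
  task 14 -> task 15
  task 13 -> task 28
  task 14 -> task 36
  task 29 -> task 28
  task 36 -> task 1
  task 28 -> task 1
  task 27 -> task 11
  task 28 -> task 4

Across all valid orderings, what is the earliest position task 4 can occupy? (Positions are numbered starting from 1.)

Every task that must precede task 4 has to come before it. Tracing all chains that end at task 4, those tasks are: task 29, task 28, task 14, task 38, task 27, task 13 — 6 in total.
With 6 mandatory predecessors, the earliest task 4 can sit is position 6+1 = 7, and placing just those 6 first achieves it.

7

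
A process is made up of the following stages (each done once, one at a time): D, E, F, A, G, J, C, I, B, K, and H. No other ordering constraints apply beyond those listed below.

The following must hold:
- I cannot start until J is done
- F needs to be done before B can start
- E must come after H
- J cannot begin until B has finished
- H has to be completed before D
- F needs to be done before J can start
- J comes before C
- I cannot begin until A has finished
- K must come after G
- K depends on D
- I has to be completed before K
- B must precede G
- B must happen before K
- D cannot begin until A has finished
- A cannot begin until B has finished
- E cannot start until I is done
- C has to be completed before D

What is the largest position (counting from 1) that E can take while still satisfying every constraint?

11

Nothing depends on E, so it can be the final stage, position 11.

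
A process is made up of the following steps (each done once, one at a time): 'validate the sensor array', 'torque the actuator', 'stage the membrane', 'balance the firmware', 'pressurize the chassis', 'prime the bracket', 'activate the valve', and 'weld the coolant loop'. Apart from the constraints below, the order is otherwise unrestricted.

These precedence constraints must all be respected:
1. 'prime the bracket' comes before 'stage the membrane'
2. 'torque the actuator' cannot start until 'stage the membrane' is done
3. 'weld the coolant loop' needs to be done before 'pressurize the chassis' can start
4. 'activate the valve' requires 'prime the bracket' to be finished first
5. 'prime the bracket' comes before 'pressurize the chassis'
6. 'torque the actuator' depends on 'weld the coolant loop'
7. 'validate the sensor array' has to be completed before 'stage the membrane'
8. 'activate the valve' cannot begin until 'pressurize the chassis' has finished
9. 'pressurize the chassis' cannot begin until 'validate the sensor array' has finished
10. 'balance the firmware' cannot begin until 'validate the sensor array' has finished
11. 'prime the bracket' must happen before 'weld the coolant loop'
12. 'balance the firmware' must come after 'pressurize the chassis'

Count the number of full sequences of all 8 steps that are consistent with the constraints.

76

2 steps have no prerequisites ('validate the sensor array', 'prime the bracket'), so any of them could come first.
Enumerating by repeatedly choosing an available step (one whose prerequisites are all placed) gives 76 distinct complete orderings.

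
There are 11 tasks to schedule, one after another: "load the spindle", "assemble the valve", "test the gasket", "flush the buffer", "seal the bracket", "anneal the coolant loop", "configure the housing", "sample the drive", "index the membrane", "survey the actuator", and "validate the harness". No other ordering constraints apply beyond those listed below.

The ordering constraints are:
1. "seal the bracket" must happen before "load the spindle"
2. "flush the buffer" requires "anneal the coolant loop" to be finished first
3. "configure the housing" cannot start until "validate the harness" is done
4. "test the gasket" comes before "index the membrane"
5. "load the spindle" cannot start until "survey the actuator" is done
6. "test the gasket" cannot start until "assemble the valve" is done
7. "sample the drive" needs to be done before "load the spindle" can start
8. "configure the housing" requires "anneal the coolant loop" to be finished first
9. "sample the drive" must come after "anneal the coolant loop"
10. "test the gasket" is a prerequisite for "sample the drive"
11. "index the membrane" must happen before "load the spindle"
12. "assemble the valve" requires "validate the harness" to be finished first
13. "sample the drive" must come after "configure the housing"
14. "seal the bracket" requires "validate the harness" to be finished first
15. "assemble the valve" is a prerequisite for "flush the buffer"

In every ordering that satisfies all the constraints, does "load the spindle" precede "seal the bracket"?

No

There is a chain "seal the bracket" → "load the spindle", which puts "seal the bracket" before "load the spindle".
So "load the spindle" never precedes "seal the bracket".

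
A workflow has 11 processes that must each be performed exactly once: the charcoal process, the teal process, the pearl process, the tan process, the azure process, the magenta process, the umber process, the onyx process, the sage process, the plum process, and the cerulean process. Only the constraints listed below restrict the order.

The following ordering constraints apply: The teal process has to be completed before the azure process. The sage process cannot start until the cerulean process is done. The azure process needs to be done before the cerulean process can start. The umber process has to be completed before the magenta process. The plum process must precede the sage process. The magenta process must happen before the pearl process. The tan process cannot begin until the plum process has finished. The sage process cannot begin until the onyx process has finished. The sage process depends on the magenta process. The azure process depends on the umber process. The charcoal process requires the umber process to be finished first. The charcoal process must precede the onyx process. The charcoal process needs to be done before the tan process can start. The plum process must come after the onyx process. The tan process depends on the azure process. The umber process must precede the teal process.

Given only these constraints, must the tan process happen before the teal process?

There is a chain the teal process → the azure process → the tan process, which puts the teal process before the tan process.
So the tan process never precedes the teal process.

No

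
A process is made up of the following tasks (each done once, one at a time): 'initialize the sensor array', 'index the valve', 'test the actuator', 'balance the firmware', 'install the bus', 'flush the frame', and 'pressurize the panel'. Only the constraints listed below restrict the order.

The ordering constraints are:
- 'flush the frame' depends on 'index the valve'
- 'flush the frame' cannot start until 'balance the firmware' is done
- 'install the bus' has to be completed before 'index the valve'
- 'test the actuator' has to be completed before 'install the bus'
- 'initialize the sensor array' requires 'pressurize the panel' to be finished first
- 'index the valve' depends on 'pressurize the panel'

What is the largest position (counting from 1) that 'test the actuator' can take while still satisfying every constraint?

4

The tasks that are forced after 'test the actuator', directly or by a chain of constraints, are 'index the valve', 'install the bus', 'flush the frame'. That's 3 tasks.
So at least 3 tasks follow 'test the actuator', putting 'test the actuator' no later than position 4. That position is achievable by scheduling everything else first.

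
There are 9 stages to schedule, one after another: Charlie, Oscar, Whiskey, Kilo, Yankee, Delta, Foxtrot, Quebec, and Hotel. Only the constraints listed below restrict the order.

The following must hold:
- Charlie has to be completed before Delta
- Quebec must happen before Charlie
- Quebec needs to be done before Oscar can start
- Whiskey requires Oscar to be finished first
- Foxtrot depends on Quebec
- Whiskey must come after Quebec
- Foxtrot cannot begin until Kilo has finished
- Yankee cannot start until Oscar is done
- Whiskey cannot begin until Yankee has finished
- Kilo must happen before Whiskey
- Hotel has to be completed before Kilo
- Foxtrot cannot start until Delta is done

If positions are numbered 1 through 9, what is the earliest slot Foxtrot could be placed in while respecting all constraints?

Working backwards through the constraints from Foxtrot, its full set of required predecessors is Charlie, Kilo, Delta, Quebec, Hotel — 5 of them.
So at minimum 5 stages come before Foxtrot, putting Foxtrot no earlier than position 6. That position is achievable by scheduling exactly those predecessors first.

6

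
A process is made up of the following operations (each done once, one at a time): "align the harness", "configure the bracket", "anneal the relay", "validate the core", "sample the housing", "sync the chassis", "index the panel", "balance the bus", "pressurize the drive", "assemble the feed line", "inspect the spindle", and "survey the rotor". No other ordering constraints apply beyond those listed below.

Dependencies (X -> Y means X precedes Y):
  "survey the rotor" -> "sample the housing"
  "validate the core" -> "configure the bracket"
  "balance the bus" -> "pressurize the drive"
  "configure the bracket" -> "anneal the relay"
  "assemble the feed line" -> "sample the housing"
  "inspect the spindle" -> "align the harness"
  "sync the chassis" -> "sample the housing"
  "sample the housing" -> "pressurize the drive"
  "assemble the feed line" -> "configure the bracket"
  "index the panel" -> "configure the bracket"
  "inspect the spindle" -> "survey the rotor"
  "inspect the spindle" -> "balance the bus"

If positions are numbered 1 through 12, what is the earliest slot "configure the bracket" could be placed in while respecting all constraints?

4

Every operation that must precede "configure the bracket" has to come before it. Tracing all chains that end at "configure the bracket", those operations are: "validate the core", "index the panel", "assemble the feed line" — 3 in total.
With 3 mandatory predecessors, the earliest "configure the bracket" can sit is position 3+1 = 4, and placing just those 3 first achieves it.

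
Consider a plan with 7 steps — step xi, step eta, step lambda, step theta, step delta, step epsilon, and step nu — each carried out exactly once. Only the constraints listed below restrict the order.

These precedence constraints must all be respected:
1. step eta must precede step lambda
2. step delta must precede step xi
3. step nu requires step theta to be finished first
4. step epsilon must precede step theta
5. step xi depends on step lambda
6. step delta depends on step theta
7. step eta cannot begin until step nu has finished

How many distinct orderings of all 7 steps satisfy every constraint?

4

Step epsilon is the only step with nothing required before it, so every ordering starts there.
Enumerating by repeatedly choosing an available step (one whose prerequisites are all placed) gives 4 distinct complete orderings.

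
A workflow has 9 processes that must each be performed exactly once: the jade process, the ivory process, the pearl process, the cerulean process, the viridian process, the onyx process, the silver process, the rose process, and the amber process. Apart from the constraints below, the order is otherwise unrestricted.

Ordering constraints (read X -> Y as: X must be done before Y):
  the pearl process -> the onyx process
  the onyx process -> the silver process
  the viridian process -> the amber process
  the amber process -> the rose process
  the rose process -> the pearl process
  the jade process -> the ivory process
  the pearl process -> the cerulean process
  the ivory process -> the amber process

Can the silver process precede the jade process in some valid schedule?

No

There is a dependency chain the jade process → the ivory process → the amber process → the rose process → the pearl process → the onyx process → the silver process, so the silver process always comes after the jade process.
Hence the silver process can never be scheduled before the jade process.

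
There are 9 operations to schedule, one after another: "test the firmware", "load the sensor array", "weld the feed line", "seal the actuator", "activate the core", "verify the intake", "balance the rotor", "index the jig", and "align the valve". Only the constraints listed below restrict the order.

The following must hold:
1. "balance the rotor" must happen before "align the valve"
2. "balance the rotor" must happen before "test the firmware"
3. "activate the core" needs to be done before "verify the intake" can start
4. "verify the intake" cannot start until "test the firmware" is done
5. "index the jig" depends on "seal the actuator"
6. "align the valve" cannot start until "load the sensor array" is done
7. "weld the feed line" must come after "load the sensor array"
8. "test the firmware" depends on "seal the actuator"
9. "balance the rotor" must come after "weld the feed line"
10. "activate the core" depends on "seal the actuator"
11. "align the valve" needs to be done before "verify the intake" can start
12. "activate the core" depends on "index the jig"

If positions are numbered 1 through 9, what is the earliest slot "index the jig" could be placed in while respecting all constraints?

2

Working backwards through the constraints from "index the jig", its only required predecessor is "seal the actuator".
With 1 mandatory predecessor, the earliest "index the jig" can sit is position 1+1 = 2, and placing just that one first achieves it.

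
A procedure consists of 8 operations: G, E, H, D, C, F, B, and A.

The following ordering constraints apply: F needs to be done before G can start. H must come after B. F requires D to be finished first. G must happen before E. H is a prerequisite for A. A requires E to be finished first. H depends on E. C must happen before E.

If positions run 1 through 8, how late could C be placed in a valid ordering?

Every operation that must follow C has to come after it. Tracing all chains starting from C, those operations are: E, H, A — 3 in total.
With 3 mandatory successors out of 8 operations total, the latest slot for C is 8−3 = 5, and it's reachable by doing all non-successors before C.

5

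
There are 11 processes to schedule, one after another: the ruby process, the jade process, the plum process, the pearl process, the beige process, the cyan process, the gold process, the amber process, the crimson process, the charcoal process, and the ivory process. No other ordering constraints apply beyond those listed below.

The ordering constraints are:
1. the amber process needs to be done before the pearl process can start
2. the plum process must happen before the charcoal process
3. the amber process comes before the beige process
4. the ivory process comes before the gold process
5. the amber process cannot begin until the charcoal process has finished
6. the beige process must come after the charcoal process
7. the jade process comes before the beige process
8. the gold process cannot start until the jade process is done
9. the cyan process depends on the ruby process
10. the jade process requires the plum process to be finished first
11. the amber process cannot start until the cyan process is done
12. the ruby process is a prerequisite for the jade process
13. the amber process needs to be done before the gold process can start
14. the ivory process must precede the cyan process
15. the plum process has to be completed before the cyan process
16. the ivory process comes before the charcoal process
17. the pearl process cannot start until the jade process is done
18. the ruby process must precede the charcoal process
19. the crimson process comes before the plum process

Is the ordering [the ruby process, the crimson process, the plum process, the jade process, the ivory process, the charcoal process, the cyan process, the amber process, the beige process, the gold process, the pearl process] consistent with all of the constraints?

Yes

Every stated constraint is respected: the jade process sits at position 4, ahead of the pearl process at position 11, and each of the other listed pairs likewise has the predecessor earlier in the sequence.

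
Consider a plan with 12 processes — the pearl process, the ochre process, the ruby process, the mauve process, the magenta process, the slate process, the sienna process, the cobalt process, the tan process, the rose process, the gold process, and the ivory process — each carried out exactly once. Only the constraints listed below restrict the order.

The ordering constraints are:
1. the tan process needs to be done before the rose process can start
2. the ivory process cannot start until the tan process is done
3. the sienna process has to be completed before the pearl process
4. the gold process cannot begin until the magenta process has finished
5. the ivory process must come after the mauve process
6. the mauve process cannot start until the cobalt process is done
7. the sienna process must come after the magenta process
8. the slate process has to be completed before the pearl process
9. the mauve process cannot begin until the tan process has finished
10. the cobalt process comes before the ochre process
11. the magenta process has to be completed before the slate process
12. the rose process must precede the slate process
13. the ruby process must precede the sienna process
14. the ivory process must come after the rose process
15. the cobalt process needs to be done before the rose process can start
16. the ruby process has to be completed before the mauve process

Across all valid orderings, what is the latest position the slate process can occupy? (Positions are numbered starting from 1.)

11

Following the constraints forward from the slate process, its only required successor is the pearl process.
With 1 mandatory successor out of 12 processes total, the latest slot for the slate process is 12−1 = 11, and it's reachable by doing all non-successors before the slate process.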